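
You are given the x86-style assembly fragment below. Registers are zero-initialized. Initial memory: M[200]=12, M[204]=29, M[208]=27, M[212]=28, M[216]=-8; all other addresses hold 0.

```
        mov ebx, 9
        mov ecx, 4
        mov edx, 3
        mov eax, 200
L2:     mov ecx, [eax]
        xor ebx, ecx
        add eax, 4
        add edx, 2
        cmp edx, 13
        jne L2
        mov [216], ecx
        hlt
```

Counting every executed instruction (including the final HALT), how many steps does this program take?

after mov ebx, 9: ebx=9
after mov ecx, 4: ecx=4
after mov edx, 3: edx=3
after mov eax, 200: eax=200
after mov ecx, [eax]: ecx=M[200]=12
after xor ebx, ecx: ebx=9^12=5
after add eax, 4: eax=200+4=204
after add edx, 2: edx=3+2=5
cmp edx, 13  (cmp 5,13)
jne L2: taken
after mov ecx, [eax]: ecx=M[204]=29
after xor ebx, ecx: ebx=5^29=24
after add eax, 4: eax=204+4=208
after add edx, 2: edx=5+2=7
cmp edx, 13  (cmp 7,13)
jne L2: taken
after mov ecx, [eax]: ecx=M[208]=27
after xor ebx, ecx: ebx=24^27=3
after add eax, 4: eax=208+4=212
after add edx, 2: edx=7+2=9
cmp edx, 13  (cmp 9,13)
jne L2: taken
after mov ecx, [eax]: ecx=M[212]=28
after xor ebx, ecx: ebx=3^28=31
after add eax, 4: eax=212+4=216
after add edx, 2: edx=9+2=11
cmp edx, 13  (cmp 11,13)
jne L2: taken
after mov ecx, [eax]: ecx=M[216]=-8
after xor ebx, ecx: ebx=31^(-8)=-25
after add eax, 4: eax=216+4=220
after add edx, 2: edx=11+2=13
cmp edx, 13  (cmp 13,13)
jne L2: not taken
mov [216], ecx → M[216]=-8
halt.
Total executed instructions: 36.

36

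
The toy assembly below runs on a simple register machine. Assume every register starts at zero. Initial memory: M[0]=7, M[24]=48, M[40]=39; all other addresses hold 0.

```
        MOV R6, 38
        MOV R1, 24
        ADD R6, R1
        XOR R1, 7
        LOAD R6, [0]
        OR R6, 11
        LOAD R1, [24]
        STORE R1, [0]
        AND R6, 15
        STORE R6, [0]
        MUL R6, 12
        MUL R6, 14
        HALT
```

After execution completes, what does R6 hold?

after MOV R6, 38: R6=38
after MOV R1, 24: R1=24
after ADD R6, R1: R6=38+24=62
after XOR R1, 7: R1=24^7=31
after LOAD R6, [0]: R6=M[0]=7
after OR R6, 11: R6=7|11=15
after LOAD R1, [24]: R1=M[24]=48
STORE R1, [0] → M[0]=48
after AND R6, 15: R6=15&15=15
STORE R6, [0] → M[0]=15
after MUL R6, 12: R6=15*12=180
after MUL R6, 14: R6=180*14=2520
halt.

2520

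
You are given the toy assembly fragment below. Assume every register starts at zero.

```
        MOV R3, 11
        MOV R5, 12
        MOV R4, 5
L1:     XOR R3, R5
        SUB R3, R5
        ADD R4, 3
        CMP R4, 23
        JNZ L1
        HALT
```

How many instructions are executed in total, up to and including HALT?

34

R3=11
R5=12
R4=5
R3=11^12=7
R3=7-12=-5
R4=5+3=8
CMP R4, 23  (cmp 8,23)
JNZ L1: taken
R3=(-5)^12=-9
R3=(-9)-12=-21
R4=8+3=11
CMP R4, 23  (cmp 11,23)
JNZ L1: taken
R3=(-21)^12=-25
R3=(-25)-12=-37
R4=11+3=14
CMP R4, 23  (cmp 14,23)
JNZ L1: taken
R3=(-37)^12=-41
R3=(-41)-12=-53
R4=14+3=17
CMP R4, 23  (cmp 17,23)
JNZ L1: taken
R3=(-53)^12=-57
R3=(-57)-12=-69
R4=17+3=20
CMP R4, 23  (cmp 20,23)
JNZ L1: taken
R3=(-69)^12=-73
R3=(-73)-12=-85
R4=20+3=23
CMP R4, 23  (cmp 23,23)
JNZ L1: not taken
halt.
Total executed instructions: 34.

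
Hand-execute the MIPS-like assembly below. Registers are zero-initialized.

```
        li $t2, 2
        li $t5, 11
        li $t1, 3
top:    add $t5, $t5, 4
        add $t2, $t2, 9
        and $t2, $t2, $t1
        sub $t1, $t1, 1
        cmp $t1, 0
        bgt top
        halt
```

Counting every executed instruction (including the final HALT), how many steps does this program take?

22

li $t2, 2 → $t2=2
li $t5, 11 → $t5=11
li $t1, 3 → $t1=3
add $t5, $t5, 4 → $t5=11+4=15
add $t2, $t2, 9 → $t2=2+9=11
and $t2, $t2, $t1 → $t2=11&3=3
sub $t1, $t1, 1 → $t1=3-1=2
cmp $t1, 0  (cmp 2,0)
bgt top: taken
add $t5, $t5, 4 → $t5=15+4=19
add $t2, $t2, 9 → $t2=3+9=12
and $t2, $t2, $t1 → $t2=12&2=0
sub $t1, $t1, 1 → $t1=2-1=1
cmp $t1, 0  (cmp 1,0)
bgt top: taken
add $t5, $t5, 4 → $t5=19+4=23
add $t2, $t2, 9 → $t2=0+9=9
and $t2, $t2, $t1 → $t2=9&1=1
sub $t1, $t1, 1 → $t1=1-1=0
cmp $t1, 0  (cmp 0,0)
bgt top: not taken
halt.
Total executed instructions: 22.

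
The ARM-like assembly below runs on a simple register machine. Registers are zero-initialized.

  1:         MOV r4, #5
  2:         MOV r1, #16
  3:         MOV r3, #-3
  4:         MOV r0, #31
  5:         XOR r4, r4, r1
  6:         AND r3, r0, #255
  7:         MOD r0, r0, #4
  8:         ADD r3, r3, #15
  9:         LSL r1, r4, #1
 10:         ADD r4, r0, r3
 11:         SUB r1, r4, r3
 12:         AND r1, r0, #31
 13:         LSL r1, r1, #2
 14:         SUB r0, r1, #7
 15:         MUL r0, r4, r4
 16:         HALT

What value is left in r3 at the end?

46

after MOV r4, #5: r4=5
after MOV r1, #16: r1=16
after MOV r3, #-3: r3=-3
after MOV r0, #31: r0=31
after XOR r4, r4, r1: r4=5^16=21
after AND r3, r0, #255: r3=31&255=31
after MOD r0, r0, #4: r0=31%4=3
after ADD r3, r3, #15: r3=31+15=46
after LSL r1, r4, #1: r1=21<<1=42
after ADD r4, r0, r3: r4=3+46=49
after SUB r1, r4, r3: r1=49-46=3
after AND r1, r0, #31: r1=3&31=3
after LSL r1, r1, #2: r1=3<<2=12
after SUB r0, r1, #7: r0=12-7=5
after MUL r0, r4, r4: r0=49*49=2401
halt.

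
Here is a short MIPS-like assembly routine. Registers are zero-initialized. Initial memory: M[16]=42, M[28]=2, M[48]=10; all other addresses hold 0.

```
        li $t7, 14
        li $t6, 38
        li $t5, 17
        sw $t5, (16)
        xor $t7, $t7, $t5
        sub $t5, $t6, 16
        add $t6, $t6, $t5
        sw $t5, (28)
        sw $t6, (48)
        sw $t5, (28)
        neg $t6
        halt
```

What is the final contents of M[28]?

22

li $t7, 14 → $t7=14
li $t6, 38 → $t6=38
li $t5, 17 → $t5=17
sw $t5, (16) → M[16]=17
xor $t7, $t7, $t5 → $t7=14^17=31
sub $t5, $t6, 16 → $t5=38-16=22
add $t6, $t6, $t5 → $t6=38+22=60
sw $t5, (28) → M[28]=22
sw $t6, (48) → M[48]=60
sw $t5, (28) → M[28]=22
neg $t6 → $t6=-(60)=-60
halt.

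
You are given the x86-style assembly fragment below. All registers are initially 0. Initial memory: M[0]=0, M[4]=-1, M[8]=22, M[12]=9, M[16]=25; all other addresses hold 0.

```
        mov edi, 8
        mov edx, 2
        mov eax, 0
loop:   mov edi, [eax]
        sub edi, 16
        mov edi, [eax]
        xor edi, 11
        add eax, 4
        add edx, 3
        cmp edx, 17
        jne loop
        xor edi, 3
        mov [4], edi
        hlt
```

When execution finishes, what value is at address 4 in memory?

after mov edi, 8: edi=8
after mov edx, 2: edx=2
after mov eax, 0: eax=0
after mov edi, [eax]: edi=M[0]=0
after sub edi, 16: edi=0-16=-16
after mov edi, [eax]: edi=M[0]=0
after xor edi, 11: edi=0^11=11
after add eax, 4: eax=0+4=4
after add edx, 3: edx=2+3=5
cmp edx, 17  (cmp 5,17)
jne loop: taken
after mov edi, [eax]: edi=M[4]=-1
after sub edi, 16: edi=(-1)-16=-17
after mov edi, [eax]: edi=M[4]=-1
after xor edi, 11: edi=(-1)^11=-12
after add eax, 4: eax=4+4=8
after add edx, 3: edx=5+3=8
cmp edx, 17  (cmp 8,17)
jne loop: taken
after mov edi, [eax]: edi=M[8]=22
after sub edi, 16: edi=22-16=6
after mov edi, [eax]: edi=M[8]=22
after xor edi, 11: edi=22^11=29
after add eax, 4: eax=8+4=12
after add edx, 3: edx=8+3=11
cmp edx, 17  (cmp 11,17)
jne loop: taken
after mov edi, [eax]: edi=M[12]=9
after sub edi, 16: edi=9-16=-7
after mov edi, [eax]: edi=M[12]=9
after xor edi, 11: edi=9^11=2
after add eax, 4: eax=12+4=16
after add edx, 3: edx=11+3=14
cmp edx, 17  (cmp 14,17)
jne loop: taken
after mov edi, [eax]: edi=M[16]=25
after sub edi, 16: edi=25-16=9
after mov edi, [eax]: edi=M[16]=25
after xor edi, 11: edi=25^11=18
after add eax, 4: eax=16+4=20
after add edx, 3: edx=14+3=17
cmp edx, 17  (cmp 17,17)
jne loop: not taken
after xor edi, 3: edi=18^3=17
mov [4], edi → M[4]=17
halt.

17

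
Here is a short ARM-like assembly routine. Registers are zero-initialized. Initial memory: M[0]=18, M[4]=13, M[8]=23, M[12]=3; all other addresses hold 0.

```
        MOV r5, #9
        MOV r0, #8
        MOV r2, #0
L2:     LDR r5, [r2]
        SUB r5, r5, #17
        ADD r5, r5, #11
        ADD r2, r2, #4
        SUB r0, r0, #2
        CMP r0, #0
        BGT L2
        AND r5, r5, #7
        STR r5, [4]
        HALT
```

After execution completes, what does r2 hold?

16

after MOV r5, #9: r5=9
after MOV r0, #8: r0=8
after MOV r2, #0: r2=0
after LDR r5, [r2]: r5=M[0]=18
after SUB r5, r5, #17: r5=18-17=1
after ADD r5, r5, #11: r5=1+11=12
after ADD r2, r2, #4: r2=0+4=4
after SUB r0, r0, #2: r0=8-2=6
CMP r0, #0  (cmp 6,0)
BGT L2: taken
after LDR r5, [r2]: r5=M[4]=13
after SUB r5, r5, #17: r5=13-17=-4
after ADD r5, r5, #11: r5=(-4)+11=7
after ADD r2, r2, #4: r2=4+4=8
after SUB r0, r0, #2: r0=6-2=4
CMP r0, #0  (cmp 4,0)
BGT L2: taken
after LDR r5, [r2]: r5=M[8]=23
after SUB r5, r5, #17: r5=23-17=6
after ADD r5, r5, #11: r5=6+11=17
after ADD r2, r2, #4: r2=8+4=12
after SUB r0, r0, #2: r0=4-2=2
CMP r0, #0  (cmp 2,0)
BGT L2: taken
after LDR r5, [r2]: r5=M[12]=3
after SUB r5, r5, #17: r5=3-17=-14
after ADD r5, r5, #11: r5=(-14)+11=-3
after ADD r2, r2, #4: r2=12+4=16
after SUB r0, r0, #2: r0=2-2=0
CMP r0, #0  (cmp 0,0)
BGT L2: not taken
after AND r5, r5, #7: r5=(-3)&7=5
STR r5, [4] → M[4]=5
halt.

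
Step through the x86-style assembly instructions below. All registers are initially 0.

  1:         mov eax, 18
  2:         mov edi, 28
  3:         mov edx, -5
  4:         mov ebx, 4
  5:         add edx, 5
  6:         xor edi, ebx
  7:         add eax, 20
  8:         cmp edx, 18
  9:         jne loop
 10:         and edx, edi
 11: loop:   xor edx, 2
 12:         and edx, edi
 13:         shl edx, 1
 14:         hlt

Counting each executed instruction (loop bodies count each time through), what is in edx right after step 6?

eax=18
edi=28
edx=-5
ebx=4
edx=(-5)+5=0
edi=28^4=24
After step 6: edx = 0.

0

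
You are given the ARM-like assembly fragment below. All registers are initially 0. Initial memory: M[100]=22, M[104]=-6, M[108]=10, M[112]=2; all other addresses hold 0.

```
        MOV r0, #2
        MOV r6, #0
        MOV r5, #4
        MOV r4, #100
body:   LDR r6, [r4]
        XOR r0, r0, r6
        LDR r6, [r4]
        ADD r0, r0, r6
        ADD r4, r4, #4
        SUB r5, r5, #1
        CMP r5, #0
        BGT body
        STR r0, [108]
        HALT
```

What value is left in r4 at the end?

116

MOV r0, #2 → r0=2
MOV r6, #0 → r6=0
MOV r5, #4 → r5=4
MOV r4, #100 → r4=100
LDR r6, [r4] → r6=M[100]=22
XOR r0, r0, r6 → r0=2^22=20
LDR r6, [r4] → r6=M[100]=22
ADD r0, r0, r6 → r0=20+22=42
ADD r4, r4, #4 → r4=100+4=104
SUB r5, r5, #1 → r5=4-1=3
CMP r5, #0  (cmp 3,0)
BGT body: taken
LDR r6, [r4] → r6=M[104]=-6
XOR r0, r0, r6 → r0=42^(-6)=-48
LDR r6, [r4] → r6=M[104]=-6
ADD r0, r0, r6 → r0=(-48)+(-6)=-54
ADD r4, r4, #4 → r4=104+4=108
SUB r5, r5, #1 → r5=3-1=2
CMP r5, #0  (cmp 2,0)
BGT body: taken
LDR r6, [r4] → r6=M[108]=10
XOR r0, r0, r6 → r0=(-54)^10=-64
LDR r6, [r4] → r6=M[108]=10
ADD r0, r0, r6 → r0=(-64)+10=-54
ADD r4, r4, #4 → r4=108+4=112
SUB r5, r5, #1 → r5=2-1=1
CMP r5, #0  (cmp 1,0)
BGT body: taken
LDR r6, [r4] → r6=M[112]=2
XOR r0, r0, r6 → r0=(-54)^2=-56
LDR r6, [r4] → r6=M[112]=2
ADD r0, r0, r6 → r0=(-56)+2=-54
ADD r4, r4, #4 → r4=112+4=116
SUB r5, r5, #1 → r5=1-1=0
CMP r5, #0  (cmp 0,0)
BGT body: not taken
STR r0, [108] → M[108]=-54
halt.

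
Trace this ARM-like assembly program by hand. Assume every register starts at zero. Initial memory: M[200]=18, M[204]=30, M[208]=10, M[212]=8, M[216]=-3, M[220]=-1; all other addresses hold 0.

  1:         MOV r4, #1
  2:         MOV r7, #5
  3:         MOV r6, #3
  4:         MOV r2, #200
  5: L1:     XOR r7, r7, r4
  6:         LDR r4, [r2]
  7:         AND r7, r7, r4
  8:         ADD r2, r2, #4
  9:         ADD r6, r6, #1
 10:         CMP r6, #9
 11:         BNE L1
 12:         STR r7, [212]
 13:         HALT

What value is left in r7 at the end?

after MOV r4, #1: r4=1
after MOV r7, #5: r7=5
after MOV r6, #3: r6=3
after MOV r2, #200: r2=200
after XOR r7, r7, r4: r7=5^1=4
after LDR r4, [r2]: r4=M[200]=18
after AND r7, r7, r4: r7=4&18=0
after ADD r2, r2, #4: r2=200+4=204
after ADD r6, r6, #1: r6=3+1=4
CMP r6, #9  (cmp 4,9)
BNE L1: taken
after XOR r7, r7, r4: r7=0^18=18
after LDR r4, [r2]: r4=M[204]=30
after AND r7, r7, r4: r7=18&30=18
after ADD r2, r2, #4: r2=204+4=208
after ADD r6, r6, #1: r6=4+1=5
CMP r6, #9  (cmp 5,9)
BNE L1: taken
after XOR r7, r7, r4: r7=18^30=12
after LDR r4, [r2]: r4=M[208]=10
after AND r7, r7, r4: r7=12&10=8
after ADD r2, r2, #4: r2=208+4=212
after ADD r6, r6, #1: r6=5+1=6
CMP r6, #9  (cmp 6,9)
BNE L1: taken
after XOR r7, r7, r4: r7=8^10=2
after LDR r4, [r2]: r4=M[212]=8
after AND r7, r7, r4: r7=2&8=0
after ADD r2, r2, #4: r2=212+4=216
after ADD r6, r6, #1: r6=6+1=7
CMP r6, #9  (cmp 7,9)
BNE L1: taken
after XOR r7, r7, r4: r7=0^8=8
after LDR r4, [r2]: r4=M[216]=-3
after AND r7, r7, r4: r7=8&(-3)=8
after ADD r2, r2, #4: r2=216+4=220
after ADD r6, r6, #1: r6=7+1=8
CMP r6, #9  (cmp 8,9)
BNE L1: taken
after XOR r7, r7, r4: r7=8^(-3)=-11
after LDR r4, [r2]: r4=M[220]=-1
after AND r7, r7, r4: r7=(-11)&(-1)=-11
after ADD r2, r2, #4: r2=220+4=224
after ADD r6, r6, #1: r6=8+1=9
CMP r6, #9  (cmp 9,9)
BNE L1: not taken
STR r7, [212] → M[212]=-11
halt.

-11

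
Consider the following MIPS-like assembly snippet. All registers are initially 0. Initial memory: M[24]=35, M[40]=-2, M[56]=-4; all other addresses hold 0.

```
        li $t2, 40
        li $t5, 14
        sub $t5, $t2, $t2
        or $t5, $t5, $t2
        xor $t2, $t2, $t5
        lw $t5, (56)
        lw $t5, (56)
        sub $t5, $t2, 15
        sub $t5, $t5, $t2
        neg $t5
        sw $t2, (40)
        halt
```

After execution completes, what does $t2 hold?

li $t2, 40 → $t2=40
li $t5, 14 → $t5=14
sub $t5, $t2, $t2 → $t5=40-40=0
or $t5, $t5, $t2 → $t5=0|40=40
xor $t2, $t2, $t5 → $t2=40^40=0
lw $t5, (56) → $t5=M[56]=-4
lw $t5, (56) → $t5=M[56]=-4
sub $t5, $t2, 15 → $t5=0-15=-15
sub $t5, $t5, $t2 → $t5=(-15)-0=-15
neg $t5 → $t5=-(-15)=15
sw $t2, (40) → M[40]=0
halt.

0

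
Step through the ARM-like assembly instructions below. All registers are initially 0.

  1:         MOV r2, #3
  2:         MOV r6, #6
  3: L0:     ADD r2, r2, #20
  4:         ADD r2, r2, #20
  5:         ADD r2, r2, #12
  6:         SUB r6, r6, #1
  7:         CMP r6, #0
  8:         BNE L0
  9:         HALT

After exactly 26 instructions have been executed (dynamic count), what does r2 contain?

211

r2=3
r6=6
r2=3+20=23
r2=23+20=43
r2=43+12=55
r6=6-1=5
CMP r6, #0  (cmp 5,0)
BNE L0: taken
r2=55+20=75
r2=75+20=95
r2=95+12=107
r6=5-1=4
CMP r6, #0  (cmp 4,0)
BNE L0: taken
r2=107+20=127
r2=127+20=147
r2=147+12=159
r6=4-1=3
CMP r6, #0  (cmp 3,0)
BNE L0: taken
r2=159+20=179
r2=179+20=199
r2=199+12=211
r6=3-1=2
CMP r6, #0  (cmp 2,0)
BNE L0: taken
After step 26: r2 = 211.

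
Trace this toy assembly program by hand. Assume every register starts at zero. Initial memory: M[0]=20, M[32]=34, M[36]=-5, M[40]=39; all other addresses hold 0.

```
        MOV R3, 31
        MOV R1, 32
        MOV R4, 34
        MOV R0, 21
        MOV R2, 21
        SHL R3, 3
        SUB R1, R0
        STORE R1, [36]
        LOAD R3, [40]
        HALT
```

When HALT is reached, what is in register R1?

11

R3=31
R1=32
R4=34
R0=21
R2=21
R3=31<<3=248
R1=32-21=11
STORE R1, [36] → M[36]=11
R3=M[40]=39
halt.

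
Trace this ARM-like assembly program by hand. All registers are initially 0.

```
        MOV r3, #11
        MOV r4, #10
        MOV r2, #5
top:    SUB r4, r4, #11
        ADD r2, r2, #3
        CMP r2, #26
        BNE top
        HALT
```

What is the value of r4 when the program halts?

r3=11
r4=10
r2=5
r4=10-11=-1
r2=5+3=8
CMP r2, #26  (cmp 8,26)
BNE top: taken
r4=(-1)-11=-12
r2=8+3=11
CMP r2, #26  (cmp 11,26)
BNE top: taken
r4=(-12)-11=-23
r2=11+3=14
CMP r2, #26  (cmp 14,26)
BNE top: taken
r4=(-23)-11=-34
r2=14+3=17
CMP r2, #26  (cmp 17,26)
BNE top: taken
r4=(-34)-11=-45
r2=17+3=20
CMP r2, #26  (cmp 20,26)
BNE top: taken
r4=(-45)-11=-56
r2=20+3=23
CMP r2, #26  (cmp 23,26)
BNE top: taken
r4=(-56)-11=-67
r2=23+3=26
CMP r2, #26  (cmp 26,26)
BNE top: not taken
halt.

-67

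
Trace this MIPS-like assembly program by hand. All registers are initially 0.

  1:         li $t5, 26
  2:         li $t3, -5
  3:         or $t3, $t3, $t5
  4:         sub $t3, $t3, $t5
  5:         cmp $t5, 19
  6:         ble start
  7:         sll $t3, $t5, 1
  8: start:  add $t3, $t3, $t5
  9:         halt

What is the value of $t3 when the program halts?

$t5=26
$t3=-5
$t3=(-5)|26=-5
$t3=(-5)-26=-31
cmp $t5, 19  (cmp 26,19)
ble start: not taken
$t3=26<<1=52
$t3=52+26=78
halt.

78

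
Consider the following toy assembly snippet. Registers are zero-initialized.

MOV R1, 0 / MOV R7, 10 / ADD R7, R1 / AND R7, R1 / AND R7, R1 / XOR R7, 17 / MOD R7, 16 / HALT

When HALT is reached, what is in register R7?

MOV R1, 0 → R1=0
MOV R7, 10 → R7=10
ADD R7, R1 → R7=10+0=10
AND R7, R1 → R7=10&0=0
AND R7, R1 → R7=0&0=0
XOR R7, 17 → R7=0^17=17
MOD R7, 16 → R7=17%16=1
halt.

1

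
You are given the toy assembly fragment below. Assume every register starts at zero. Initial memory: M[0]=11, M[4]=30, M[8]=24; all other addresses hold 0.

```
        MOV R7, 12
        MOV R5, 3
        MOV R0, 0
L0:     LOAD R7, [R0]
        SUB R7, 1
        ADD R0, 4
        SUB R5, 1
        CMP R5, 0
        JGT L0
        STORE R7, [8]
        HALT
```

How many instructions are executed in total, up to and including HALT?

23

R7=12
R5=3
R0=0
R7=M[0]=11
R7=11-1=10
R0=0+4=4
R5=3-1=2
CMP R5, 0  (cmp 2,0)
JGT L0: taken
R7=M[4]=30
R7=30-1=29
R0=4+4=8
R5=2-1=1
CMP R5, 0  (cmp 1,0)
JGT L0: taken
R7=M[8]=24
R7=24-1=23
R0=8+4=12
R5=1-1=0
CMP R5, 0  (cmp 0,0)
JGT L0: not taken
STORE R7, [8] → M[8]=23
halt.
Total executed instructions: 23.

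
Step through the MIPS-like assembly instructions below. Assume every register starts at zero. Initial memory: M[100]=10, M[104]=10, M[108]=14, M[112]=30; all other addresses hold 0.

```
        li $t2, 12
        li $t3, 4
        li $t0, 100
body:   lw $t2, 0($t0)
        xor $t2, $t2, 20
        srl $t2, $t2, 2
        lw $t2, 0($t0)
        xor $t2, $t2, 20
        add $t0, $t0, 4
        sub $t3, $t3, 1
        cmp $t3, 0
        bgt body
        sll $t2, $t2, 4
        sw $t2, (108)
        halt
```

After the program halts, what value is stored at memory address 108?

160

$t2=12
$t3=4
$t0=100
$t2=M[100]=10
$t2=10^20=30
$t2=30>>2=7
$t2=M[100]=10
$t2=10^20=30
$t0=100+4=104
$t3=4-1=3
cmp $t3, 0  (cmp 3,0)
bgt body: taken
$t2=M[104]=10
$t2=10^20=30
$t2=30>>2=7
$t2=M[104]=10
$t2=10^20=30
$t0=104+4=108
$t3=3-1=2
cmp $t3, 0  (cmp 2,0)
bgt body: taken
$t2=M[108]=14
$t2=14^20=26
$t2=26>>2=6
$t2=M[108]=14
$t2=14^20=26
$t0=108+4=112
$t3=2-1=1
cmp $t3, 0  (cmp 1,0)
bgt body: taken
$t2=M[112]=30
$t2=30^20=10
$t2=10>>2=2
$t2=M[112]=30
$t2=30^20=10
$t0=112+4=116
$t3=1-1=0
cmp $t3, 0  (cmp 0,0)
bgt body: not taken
$t2=10<<4=160
sw $t2, (108) → M[108]=160
halt.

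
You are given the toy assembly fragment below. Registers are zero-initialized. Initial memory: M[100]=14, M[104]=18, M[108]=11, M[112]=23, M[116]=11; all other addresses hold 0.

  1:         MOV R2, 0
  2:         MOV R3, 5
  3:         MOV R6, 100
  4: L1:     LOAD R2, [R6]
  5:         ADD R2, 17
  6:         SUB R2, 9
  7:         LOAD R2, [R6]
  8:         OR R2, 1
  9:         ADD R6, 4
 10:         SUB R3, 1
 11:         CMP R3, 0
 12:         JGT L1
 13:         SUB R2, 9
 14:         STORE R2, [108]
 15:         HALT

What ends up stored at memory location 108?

R2=0
R3=5
R6=100
R2=M[100]=14
R2=14+17=31
R2=31-9=22
R2=M[100]=14
R2=14|1=15
R6=100+4=104
R3=5-1=4
CMP R3, 0  (cmp 4,0)
JGT L1: taken
R2=M[104]=18
R2=18+17=35
R2=35-9=26
R2=M[104]=18
R2=18|1=19
R6=104+4=108
R3=4-1=3
CMP R3, 0  (cmp 3,0)
JGT L1: taken
R2=M[108]=11
R2=11+17=28
R2=28-9=19
R2=M[108]=11
R2=11|1=11
R6=108+4=112
R3=3-1=2
CMP R3, 0  (cmp 2,0)
JGT L1: taken
R2=M[112]=23
R2=23+17=40
R2=40-9=31
R2=M[112]=23
R2=23|1=23
R6=112+4=116
R3=2-1=1
CMP R3, 0  (cmp 1,0)
JGT L1: taken
R2=M[116]=11
R2=11+17=28
R2=28-9=19
R2=M[116]=11
R2=11|1=11
R6=116+4=120
R3=1-1=0
CMP R3, 0  (cmp 0,0)
JGT L1: not taken
R2=11-9=2
STORE R2, [108] → M[108]=2
halt.

2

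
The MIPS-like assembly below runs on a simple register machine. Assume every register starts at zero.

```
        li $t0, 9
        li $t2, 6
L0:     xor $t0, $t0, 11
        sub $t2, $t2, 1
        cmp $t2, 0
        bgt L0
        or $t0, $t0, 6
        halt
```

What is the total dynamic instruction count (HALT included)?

28

$t0=9
$t2=6
$t0=9^11=2
$t2=6-1=5
cmp $t2, 0  (cmp 5,0)
bgt L0: taken
$t0=2^11=9
$t2=5-1=4
cmp $t2, 0  (cmp 4,0)
bgt L0: taken
$t0=9^11=2
$t2=4-1=3
cmp $t2, 0  (cmp 3,0)
bgt L0: taken
$t0=2^11=9
$t2=3-1=2
cmp $t2, 0  (cmp 2,0)
bgt L0: taken
$t0=9^11=2
$t2=2-1=1
cmp $t2, 0  (cmp 1,0)
bgt L0: taken
$t0=2^11=9
$t2=1-1=0
cmp $t2, 0  (cmp 0,0)
bgt L0: not taken
$t0=9|6=15
halt.
Total executed instructions: 28.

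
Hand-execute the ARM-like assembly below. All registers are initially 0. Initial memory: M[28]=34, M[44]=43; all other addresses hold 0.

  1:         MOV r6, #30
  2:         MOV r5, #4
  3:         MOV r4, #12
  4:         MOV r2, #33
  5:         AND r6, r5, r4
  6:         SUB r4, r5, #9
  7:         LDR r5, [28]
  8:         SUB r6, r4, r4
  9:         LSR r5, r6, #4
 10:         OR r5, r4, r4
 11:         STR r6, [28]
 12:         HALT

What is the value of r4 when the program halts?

r6=30
r5=4
r4=12
r2=33
r6=4&12=4
r4=4-9=-5
r5=M[28]=34
r6=(-5)-(-5)=0
r5=0>>4=0
r5=(-5)|(-5)=-5
STR r6, [28] → M[28]=0
halt.

-5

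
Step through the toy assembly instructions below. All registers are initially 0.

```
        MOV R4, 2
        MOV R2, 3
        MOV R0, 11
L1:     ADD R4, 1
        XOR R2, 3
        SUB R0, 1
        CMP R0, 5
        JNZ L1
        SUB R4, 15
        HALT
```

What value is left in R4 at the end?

R4=2
R2=3
R0=11
R4=2+1=3
R2=3^3=0
R0=11-1=10
CMP R0, 5  (cmp 10,5)
JNZ L1: taken
R4=3+1=4
R2=0^3=3
R0=10-1=9
CMP R0, 5  (cmp 9,5)
JNZ L1: taken
R4=4+1=5
R2=3^3=0
R0=9-1=8
CMP R0, 5  (cmp 8,5)
JNZ L1: taken
R4=5+1=6
R2=0^3=3
R0=8-1=7
CMP R0, 5  (cmp 7,5)
JNZ L1: taken
R4=6+1=7
R2=3^3=0
R0=7-1=6
CMP R0, 5  (cmp 6,5)
JNZ L1: taken
R4=7+1=8
R2=0^3=3
R0=6-1=5
CMP R0, 5  (cmp 5,5)
JNZ L1: not taken
R4=8-15=-7
halt.

-7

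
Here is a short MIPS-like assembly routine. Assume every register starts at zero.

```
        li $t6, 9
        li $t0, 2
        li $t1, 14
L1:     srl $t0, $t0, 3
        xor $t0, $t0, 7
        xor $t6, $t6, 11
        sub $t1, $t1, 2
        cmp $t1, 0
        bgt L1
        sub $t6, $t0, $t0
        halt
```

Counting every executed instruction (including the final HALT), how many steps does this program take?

47

$t6=9
$t0=2
$t1=14
$t0=2>>3=0
$t0=0^7=7
$t6=9^11=2
$t1=14-2=12
cmp $t1, 0  (cmp 12,0)
bgt L1: taken
$t0=7>>3=0
$t0=0^7=7
$t6=2^11=9
$t1=12-2=10
cmp $t1, 0  (cmp 10,0)
bgt L1: taken
$t0=7>>3=0
$t0=0^7=7
$t6=9^11=2
$t1=10-2=8
cmp $t1, 0  (cmp 8,0)
bgt L1: taken
$t0=7>>3=0
$t0=0^7=7
$t6=2^11=9
$t1=8-2=6
cmp $t1, 0  (cmp 6,0)
bgt L1: taken
$t0=7>>3=0
$t0=0^7=7
$t6=9^11=2
$t1=6-2=4
cmp $t1, 0  (cmp 4,0)
bgt L1: taken
$t0=7>>3=0
$t0=0^7=7
$t6=2^11=9
$t1=4-2=2
cmp $t1, 0  (cmp 2,0)
bgt L1: taken
$t0=7>>3=0
$t0=0^7=7
$t6=9^11=2
$t1=2-2=0
cmp $t1, 0  (cmp 0,0)
bgt L1: not taken
$t6=7-7=0
halt.
Total executed instructions: 47.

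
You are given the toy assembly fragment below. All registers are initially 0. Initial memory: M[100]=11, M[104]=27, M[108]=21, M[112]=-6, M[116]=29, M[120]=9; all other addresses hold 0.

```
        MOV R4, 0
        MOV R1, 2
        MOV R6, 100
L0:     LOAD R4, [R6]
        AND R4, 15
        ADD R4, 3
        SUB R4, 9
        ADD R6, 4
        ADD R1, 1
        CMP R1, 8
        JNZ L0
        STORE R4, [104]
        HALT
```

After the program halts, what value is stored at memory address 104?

3

MOV R4, 0 → R4=0
MOV R1, 2 → R1=2
MOV R6, 100 → R6=100
LOAD R4, [R6] → R4=M[100]=11
AND R4, 15 → R4=11&15=11
ADD R4, 3 → R4=11+3=14
SUB R4, 9 → R4=14-9=5
ADD R6, 4 → R6=100+4=104
ADD R1, 1 → R1=2+1=3
CMP R1, 8  (cmp 3,8)
JNZ L0: taken
LOAD R4, [R6] → R4=M[104]=27
AND R4, 15 → R4=27&15=11
ADD R4, 3 → R4=11+3=14
SUB R4, 9 → R4=14-9=5
ADD R6, 4 → R6=104+4=108
ADD R1, 1 → R1=3+1=4
CMP R1, 8  (cmp 4,8)
JNZ L0: taken
LOAD R4, [R6] → R4=M[108]=21
AND R4, 15 → R4=21&15=5
ADD R4, 3 → R4=5+3=8
SUB R4, 9 → R4=8-9=-1
ADD R6, 4 → R6=108+4=112
ADD R1, 1 → R1=4+1=5
CMP R1, 8  (cmp 5,8)
JNZ L0: taken
LOAD R4, [R6] → R4=M[112]=-6
AND R4, 15 → R4=(-6)&15=10
ADD R4, 3 → R4=10+3=13
SUB R4, 9 → R4=13-9=4
ADD R6, 4 → R6=112+4=116
ADD R1, 1 → R1=5+1=6
CMP R1, 8  (cmp 6,8)
JNZ L0: taken
LOAD R4, [R6] → R4=M[116]=29
AND R4, 15 → R4=29&15=13
ADD R4, 3 → R4=13+3=16
SUB R4, 9 → R4=16-9=7
ADD R6, 4 → R6=116+4=120
ADD R1, 1 → R1=6+1=7
CMP R1, 8  (cmp 7,8)
JNZ L0: taken
LOAD R4, [R6] → R4=M[120]=9
AND R4, 15 → R4=9&15=9
ADD R4, 3 → R4=9+3=12
SUB R4, 9 → R4=12-9=3
ADD R6, 4 → R6=120+4=124
ADD R1, 1 → R1=7+1=8
CMP R1, 8  (cmp 8,8)
JNZ L0: not taken
STORE R4, [104] → M[104]=3
halt.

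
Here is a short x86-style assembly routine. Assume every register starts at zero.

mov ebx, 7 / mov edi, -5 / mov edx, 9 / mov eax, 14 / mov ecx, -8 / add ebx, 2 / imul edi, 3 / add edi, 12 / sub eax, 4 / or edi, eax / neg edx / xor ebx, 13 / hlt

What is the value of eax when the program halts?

10

after mov ebx, 7: ebx=7
after mov edi, -5: edi=-5
after mov edx, 9: edx=9
after mov eax, 14: eax=14
after mov ecx, -8: ecx=-8
after add ebx, 2: ebx=7+2=9
after imul edi, 3: edi=(-5)*3=-15
after add edi, 12: edi=(-15)+12=-3
after sub eax, 4: eax=14-4=10
after or edi, eax: edi=(-3)|10=-1
after neg edx: edx=-(9)=-9
after xor ebx, 13: ebx=9^13=4
halt.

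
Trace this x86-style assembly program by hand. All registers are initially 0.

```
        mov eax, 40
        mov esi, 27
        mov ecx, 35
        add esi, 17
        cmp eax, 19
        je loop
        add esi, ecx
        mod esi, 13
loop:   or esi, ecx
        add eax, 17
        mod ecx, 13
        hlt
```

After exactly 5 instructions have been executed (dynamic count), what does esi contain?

44

mov eax, 40 → eax=40
mov esi, 27 → esi=27
mov ecx, 35 → ecx=35
add esi, 17 → esi=27+17=44
cmp eax, 19  (cmp 40,19)
After step 5: esi = 44.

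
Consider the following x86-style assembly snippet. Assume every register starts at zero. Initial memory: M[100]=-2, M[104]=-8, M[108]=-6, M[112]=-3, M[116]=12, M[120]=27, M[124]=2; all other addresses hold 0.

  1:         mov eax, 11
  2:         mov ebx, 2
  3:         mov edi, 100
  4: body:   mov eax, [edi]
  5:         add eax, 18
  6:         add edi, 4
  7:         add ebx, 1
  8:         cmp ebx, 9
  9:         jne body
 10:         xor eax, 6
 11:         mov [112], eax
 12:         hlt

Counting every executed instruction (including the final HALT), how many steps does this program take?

eax=11
ebx=2
edi=100
eax=M[100]=-2
eax=(-2)+18=16
edi=100+4=104
ebx=2+1=3
cmp ebx, 9  (cmp 3,9)
jne body: taken
eax=M[104]=-8
eax=(-8)+18=10
edi=104+4=108
ebx=3+1=4
cmp ebx, 9  (cmp 4,9)
jne body: taken
eax=M[108]=-6
eax=(-6)+18=12
edi=108+4=112
ebx=4+1=5
cmp ebx, 9  (cmp 5,9)
jne body: taken
eax=M[112]=-3
eax=(-3)+18=15
edi=112+4=116
ebx=5+1=6
cmp ebx, 9  (cmp 6,9)
jne body: taken
eax=M[116]=12
eax=12+18=30
edi=116+4=120
ebx=6+1=7
cmp ebx, 9  (cmp 7,9)
jne body: taken
eax=M[120]=27
eax=27+18=45
edi=120+4=124
ebx=7+1=8
cmp ebx, 9  (cmp 8,9)
jne body: taken
eax=M[124]=2
eax=2+18=20
edi=124+4=128
ebx=8+1=9
cmp ebx, 9  (cmp 9,9)
jne body: not taken
eax=20^6=18
mov [112], eax → M[112]=18
halt.
Total executed instructions: 48.

48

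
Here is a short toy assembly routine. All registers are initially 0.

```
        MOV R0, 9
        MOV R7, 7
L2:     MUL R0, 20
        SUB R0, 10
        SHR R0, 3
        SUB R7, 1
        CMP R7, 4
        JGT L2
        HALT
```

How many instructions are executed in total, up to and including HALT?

MOV R0, 9 → R0=9
MOV R7, 7 → R7=7
MUL R0, 20 → R0=9*20=180
SUB R0, 10 → R0=180-10=170
SHR R0, 3 → R0=170>>3=21
SUB R7, 1 → R7=7-1=6
CMP R7, 4  (cmp 6,4)
JGT L2: taken
MUL R0, 20 → R0=21*20=420
SUB R0, 10 → R0=420-10=410
SHR R0, 3 → R0=410>>3=51
SUB R7, 1 → R7=6-1=5
CMP R7, 4  (cmp 5,4)
JGT L2: taken
MUL R0, 20 → R0=51*20=1020
SUB R0, 10 → R0=1020-10=1010
SHR R0, 3 → R0=1010>>3=126
SUB R7, 1 → R7=5-1=4
CMP R7, 4  (cmp 4,4)
JGT L2: not taken
halt.
Total executed instructions: 21.

21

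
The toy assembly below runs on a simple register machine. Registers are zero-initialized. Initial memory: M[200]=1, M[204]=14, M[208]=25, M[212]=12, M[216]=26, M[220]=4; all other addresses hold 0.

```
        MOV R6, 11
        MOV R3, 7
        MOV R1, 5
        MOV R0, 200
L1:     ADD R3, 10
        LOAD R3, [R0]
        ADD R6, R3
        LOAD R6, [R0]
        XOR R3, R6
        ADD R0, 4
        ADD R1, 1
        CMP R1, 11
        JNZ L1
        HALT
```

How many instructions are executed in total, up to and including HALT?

after MOV R6, 11: R6=11
after MOV R3, 7: R3=7
after MOV R1, 5: R1=5
after MOV R0, 200: R0=200
after ADD R3, 10: R3=7+10=17
after LOAD R3, [R0]: R3=M[200]=1
after ADD R6, R3: R6=11+1=12
after LOAD R6, [R0]: R6=M[200]=1
after XOR R3, R6: R3=1^1=0
after ADD R0, 4: R0=200+4=204
after ADD R1, 1: R1=5+1=6
CMP R1, 11  (cmp 6,11)
JNZ L1: taken
after ADD R3, 10: R3=0+10=10
after LOAD R3, [R0]: R3=M[204]=14
after ADD R6, R3: R6=1+14=15
after LOAD R6, [R0]: R6=M[204]=14
after XOR R3, R6: R3=14^14=0
after ADD R0, 4: R0=204+4=208
after ADD R1, 1: R1=6+1=7
CMP R1, 11  (cmp 7,11)
JNZ L1: taken
after ADD R3, 10: R3=0+10=10
after LOAD R3, [R0]: R3=M[208]=25
after ADD R6, R3: R6=14+25=39
after LOAD R6, [R0]: R6=M[208]=25
after XOR R3, R6: R3=25^25=0
after ADD R0, 4: R0=208+4=212
after ADD R1, 1: R1=7+1=8
CMP R1, 11  (cmp 8,11)
JNZ L1: taken
after ADD R3, 10: R3=0+10=10
after LOAD R3, [R0]: R3=M[212]=12
after ADD R6, R3: R6=25+12=37
after LOAD R6, [R0]: R6=M[212]=12
after XOR R3, R6: R3=12^12=0
after ADD R0, 4: R0=212+4=216
after ADD R1, 1: R1=8+1=9
CMP R1, 11  (cmp 9,11)
JNZ L1: taken
after ADD R3, 10: R3=0+10=10
after LOAD R3, [R0]: R3=M[216]=26
after ADD R6, R3: R6=12+26=38
after LOAD R6, [R0]: R6=M[216]=26
after XOR R3, R6: R3=26^26=0
after ADD R0, 4: R0=216+4=220
after ADD R1, 1: R1=9+1=10
CMP R1, 11  (cmp 10,11)
JNZ L1: taken
after ADD R3, 10: R3=0+10=10
after LOAD R3, [R0]: R3=M[220]=4
after ADD R6, R3: R6=26+4=30
after LOAD R6, [R0]: R6=M[220]=4
after XOR R3, R6: R3=4^4=0
after ADD R0, 4: R0=220+4=224
after ADD R1, 1: R1=10+1=11
CMP R1, 11  (cmp 11,11)
JNZ L1: not taken
halt.
Total executed instructions: 59.

59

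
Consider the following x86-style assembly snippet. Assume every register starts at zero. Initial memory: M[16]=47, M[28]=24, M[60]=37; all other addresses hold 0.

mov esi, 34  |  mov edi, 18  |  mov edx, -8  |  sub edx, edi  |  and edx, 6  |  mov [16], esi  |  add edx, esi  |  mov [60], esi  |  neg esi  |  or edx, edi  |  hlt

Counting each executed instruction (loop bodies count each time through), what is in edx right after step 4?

-26

mov esi, 34 → esi=34
mov edi, 18 → edi=18
mov edx, -8 → edx=-8
sub edx, edi → edx=(-8)-18=-26
After step 4: edx = -26.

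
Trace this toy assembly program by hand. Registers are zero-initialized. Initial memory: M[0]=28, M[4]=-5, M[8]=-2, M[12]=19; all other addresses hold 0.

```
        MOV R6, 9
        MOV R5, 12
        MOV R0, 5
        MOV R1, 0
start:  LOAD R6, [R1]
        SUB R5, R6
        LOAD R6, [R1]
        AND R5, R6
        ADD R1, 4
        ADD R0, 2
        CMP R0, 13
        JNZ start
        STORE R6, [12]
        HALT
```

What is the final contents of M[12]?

19

R6=9
R5=12
R0=5
R1=0
R6=M[0]=28
R5=12-28=-16
R6=M[0]=28
R5=(-16)&28=16
R1=0+4=4
R0=5+2=7
CMP R0, 13  (cmp 7,13)
JNZ start: taken
R6=M[4]=-5
R5=16-(-5)=21
R6=M[4]=-5
R5=21&(-5)=17
R1=4+4=8
R0=7+2=9
CMP R0, 13  (cmp 9,13)
JNZ start: taken
R6=M[8]=-2
R5=17-(-2)=19
R6=M[8]=-2
R5=19&(-2)=18
R1=8+4=12
R0=9+2=11
CMP R0, 13  (cmp 11,13)
JNZ start: taken
R6=M[12]=19
R5=18-19=-1
R6=M[12]=19
R5=(-1)&19=19
R1=12+4=16
R0=11+2=13
CMP R0, 13  (cmp 13,13)
JNZ start: not taken
STORE R6, [12] → M[12]=19
halt.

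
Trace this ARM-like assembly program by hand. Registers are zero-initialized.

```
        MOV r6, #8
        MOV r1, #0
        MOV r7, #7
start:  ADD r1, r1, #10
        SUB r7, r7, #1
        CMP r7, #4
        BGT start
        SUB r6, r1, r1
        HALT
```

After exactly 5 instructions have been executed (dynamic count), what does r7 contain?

after MOV r6, #8: r6=8
after MOV r1, #0: r1=0
after MOV r7, #7: r7=7
after ADD r1, r1, #10: r1=0+10=10
after SUB r7, r7, #1: r7=7-1=6
After step 5: r7 = 6.

6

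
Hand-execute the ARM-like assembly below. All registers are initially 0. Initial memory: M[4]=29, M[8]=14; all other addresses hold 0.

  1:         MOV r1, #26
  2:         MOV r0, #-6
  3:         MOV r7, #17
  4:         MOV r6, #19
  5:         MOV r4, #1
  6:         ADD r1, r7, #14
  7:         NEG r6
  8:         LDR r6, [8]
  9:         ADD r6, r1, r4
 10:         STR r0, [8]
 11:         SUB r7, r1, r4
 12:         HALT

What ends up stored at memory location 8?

after MOV r1, #26: r1=26
after MOV r0, #-6: r0=-6
after MOV r7, #17: r7=17
after MOV r6, #19: r6=19
after MOV r4, #1: r4=1
after ADD r1, r7, #14: r1=17+14=31
after NEG r6: r6=-(19)=-19
after LDR r6, [8]: r6=M[8]=14
after ADD r6, r1, r4: r6=31+1=32
STR r0, [8] → M[8]=-6
after SUB r7, r1, r4: r7=31-1=30
halt.

-6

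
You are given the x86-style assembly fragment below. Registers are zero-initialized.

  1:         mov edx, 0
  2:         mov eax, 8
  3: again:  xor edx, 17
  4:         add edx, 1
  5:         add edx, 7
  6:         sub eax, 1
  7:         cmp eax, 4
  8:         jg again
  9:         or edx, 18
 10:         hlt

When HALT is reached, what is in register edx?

mov edx, 0 → edx=0
mov eax, 8 → eax=8
xor edx, 17 → edx=0^17=17
add edx, 1 → edx=17+1=18
add edx, 7 → edx=18+7=25
sub eax, 1 → eax=8-1=7
cmp eax, 4  (cmp 7,4)
jg again: taken
xor edx, 17 → edx=25^17=8
add edx, 1 → edx=8+1=9
add edx, 7 → edx=9+7=16
sub eax, 1 → eax=7-1=6
cmp eax, 4  (cmp 6,4)
jg again: taken
xor edx, 17 → edx=16^17=1
add edx, 1 → edx=1+1=2
add edx, 7 → edx=2+7=9
sub eax, 1 → eax=6-1=5
cmp eax, 4  (cmp 5,4)
jg again: taken
xor edx, 17 → edx=9^17=24
add edx, 1 → edx=24+1=25
add edx, 7 → edx=25+7=32
sub eax, 1 → eax=5-1=4
cmp eax, 4  (cmp 4,4)
jg again: not taken
or edx, 18 → edx=32|18=50
halt.

50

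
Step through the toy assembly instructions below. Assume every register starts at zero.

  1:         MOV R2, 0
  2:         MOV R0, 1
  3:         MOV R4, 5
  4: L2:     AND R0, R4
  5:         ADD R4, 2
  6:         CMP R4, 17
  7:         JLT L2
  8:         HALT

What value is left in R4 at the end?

MOV R2, 0 → R2=0
MOV R0, 1 → R0=1
MOV R4, 5 → R4=5
AND R0, R4 → R0=1&5=1
ADD R4, 2 → R4=5+2=7
CMP R4, 17  (cmp 7,17)
JLT L2: taken
AND R0, R4 → R0=1&7=1
ADD R4, 2 → R4=7+2=9
CMP R4, 17  (cmp 9,17)
JLT L2: taken
AND R0, R4 → R0=1&9=1
ADD R4, 2 → R4=9+2=11
CMP R4, 17  (cmp 11,17)
JLT L2: taken
AND R0, R4 → R0=1&11=1
ADD R4, 2 → R4=11+2=13
CMP R4, 17  (cmp 13,17)
JLT L2: taken
AND R0, R4 → R0=1&13=1
ADD R4, 2 → R4=13+2=15
CMP R4, 17  (cmp 15,17)
JLT L2: taken
AND R0, R4 → R0=1&15=1
ADD R4, 2 → R4=15+2=17
CMP R4, 17  (cmp 17,17)
JLT L2: not taken
halt.

17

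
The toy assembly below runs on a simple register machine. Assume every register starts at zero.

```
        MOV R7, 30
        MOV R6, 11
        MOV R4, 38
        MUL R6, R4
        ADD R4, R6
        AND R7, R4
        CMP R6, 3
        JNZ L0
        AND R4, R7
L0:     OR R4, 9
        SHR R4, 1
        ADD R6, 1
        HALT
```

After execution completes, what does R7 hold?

8

after MOV R7, 30: R7=30
after MOV R6, 11: R6=11
after MOV R4, 38: R4=38
after MUL R6, R4: R6=11*38=418
after ADD R4, R6: R4=38+418=456
after AND R7, R4: R7=30&456=8
CMP R6, 3  (cmp 418,3)
JNZ L0: taken
after OR R4, 9: R4=456|9=457
after SHR R4, 1: R4=457>>1=228
after ADD R6, 1: R6=418+1=419
halt.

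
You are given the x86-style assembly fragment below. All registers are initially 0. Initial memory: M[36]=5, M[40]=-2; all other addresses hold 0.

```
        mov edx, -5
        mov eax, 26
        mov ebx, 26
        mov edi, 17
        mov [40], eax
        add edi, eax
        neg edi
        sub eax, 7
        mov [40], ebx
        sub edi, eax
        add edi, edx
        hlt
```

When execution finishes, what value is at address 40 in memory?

edx=-5
eax=26
ebx=26
edi=17
mov [40], eax → M[40]=26
edi=17+26=43
edi=-(43)=-43
eax=26-7=19
mov [40], ebx → M[40]=26
edi=(-43)-19=-62
edi=(-62)+(-5)=-67
halt.

26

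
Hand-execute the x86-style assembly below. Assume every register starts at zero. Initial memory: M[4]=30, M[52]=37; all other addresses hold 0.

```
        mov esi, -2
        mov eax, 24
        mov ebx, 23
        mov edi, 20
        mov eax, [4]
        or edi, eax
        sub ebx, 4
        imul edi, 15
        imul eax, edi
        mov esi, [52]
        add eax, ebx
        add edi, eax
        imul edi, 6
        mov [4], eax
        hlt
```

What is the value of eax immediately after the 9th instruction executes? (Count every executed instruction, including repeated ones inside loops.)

esi=-2
eax=24
ebx=23
edi=20
eax=M[4]=30
edi=20|30=30
ebx=23-4=19
edi=30*15=450
eax=30*450=13500
After step 9: eax = 13500.

13500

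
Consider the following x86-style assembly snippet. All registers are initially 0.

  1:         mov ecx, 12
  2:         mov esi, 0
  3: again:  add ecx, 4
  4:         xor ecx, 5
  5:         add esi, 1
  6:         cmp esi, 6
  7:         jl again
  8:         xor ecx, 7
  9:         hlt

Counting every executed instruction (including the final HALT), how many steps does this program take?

34

ecx=12
esi=0
ecx=12+4=16
ecx=16^5=21
esi=0+1=1
cmp esi, 6  (cmp 1,6)
jl again: taken
ecx=21+4=25
ecx=25^5=28
esi=1+1=2
cmp esi, 6  (cmp 2,6)
jl again: taken
ecx=28+4=32
ecx=32^5=37
esi=2+1=3
cmp esi, 6  (cmp 3,6)
jl again: taken
ecx=37+4=41
ecx=41^5=44
esi=3+1=4
cmp esi, 6  (cmp 4,6)
jl again: taken
ecx=44+4=48
ecx=48^5=53
esi=4+1=5
cmp esi, 6  (cmp 5,6)
jl again: taken
ecx=53+4=57
ecx=57^5=60
esi=5+1=6
cmp esi, 6  (cmp 6,6)
jl again: not taken
ecx=60^7=59
halt.
Total executed instructions: 34.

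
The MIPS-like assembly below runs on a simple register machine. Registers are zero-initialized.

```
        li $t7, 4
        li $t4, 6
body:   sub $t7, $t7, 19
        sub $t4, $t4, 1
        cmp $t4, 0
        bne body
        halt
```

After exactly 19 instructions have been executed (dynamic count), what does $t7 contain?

li $t7, 4 → $t7=4
li $t4, 6 → $t4=6
sub $t7, $t7, 19 → $t7=4-19=-15
sub $t4, $t4, 1 → $t4=6-1=5
cmp $t4, 0  (cmp 5,0)
bne body: taken
sub $t7, $t7, 19 → $t7=(-15)-19=-34
sub $t4, $t4, 1 → $t4=5-1=4
cmp $t4, 0  (cmp 4,0)
bne body: taken
sub $t7, $t7, 19 → $t7=(-34)-19=-53
sub $t4, $t4, 1 → $t4=4-1=3
cmp $t4, 0  (cmp 3,0)
bne body: taken
sub $t7, $t7, 19 → $t7=(-53)-19=-72
sub $t4, $t4, 1 → $t4=3-1=2
cmp $t4, 0  (cmp 2,0)
bne body: taken
sub $t7, $t7, 19 → $t7=(-72)-19=-91
After step 19: $t7 = -91.

-91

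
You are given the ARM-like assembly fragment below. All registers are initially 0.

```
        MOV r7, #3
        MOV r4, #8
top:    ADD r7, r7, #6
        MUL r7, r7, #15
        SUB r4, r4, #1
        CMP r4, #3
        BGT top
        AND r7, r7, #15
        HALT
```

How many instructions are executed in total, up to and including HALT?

r7=3
r4=8
r7=3+6=9
r7=9*15=135
r4=8-1=7
CMP r4, #3  (cmp 7,3)
BGT top: taken
r7=135+6=141
r7=141*15=2115
r4=7-1=6
CMP r4, #3  (cmp 6,3)
BGT top: taken
r7=2115+6=2121
r7=2121*15=31815
r4=6-1=5
CMP r4, #3  (cmp 5,3)
BGT top: taken
r7=31815+6=31821
r7=31821*15=477315
r4=5-1=4
CMP r4, #3  (cmp 4,3)
BGT top: taken
r7=477315+6=477321
r7=477321*15=7159815
r4=4-1=3
CMP r4, #3  (cmp 3,3)
BGT top: not taken
r7=7159815&15=7
halt.
Total executed instructions: 29.

29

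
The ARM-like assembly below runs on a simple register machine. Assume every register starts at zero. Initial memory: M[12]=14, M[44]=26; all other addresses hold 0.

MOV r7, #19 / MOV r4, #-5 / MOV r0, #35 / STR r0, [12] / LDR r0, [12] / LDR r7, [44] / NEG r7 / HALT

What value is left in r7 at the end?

after MOV r7, #19: r7=19
after MOV r4, #-5: r4=-5
after MOV r0, #35: r0=35
STR r0, [12] → M[12]=35
after LDR r0, [12]: r0=M[12]=35
after LDR r7, [44]: r7=M[44]=26
after NEG r7: r7=-(26)=-26
halt.

-26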